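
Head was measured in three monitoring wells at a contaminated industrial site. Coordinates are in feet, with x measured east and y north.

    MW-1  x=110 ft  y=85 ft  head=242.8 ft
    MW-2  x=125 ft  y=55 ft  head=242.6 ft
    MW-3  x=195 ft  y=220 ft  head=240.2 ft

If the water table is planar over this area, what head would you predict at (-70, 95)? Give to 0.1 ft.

Taking MW-1 as reference: MW-2−MW-1 = (15, -30, -0.2); MW-3−MW-1 = (85, 135, -2.6).
Solve a·Δx + b·Δy = Δh: det = 15·135 − 85·(-30) = 4575.
∂h/∂x = [(-0.2)·135 − (-2.6)·(-30)] / 4575 = -0.02295
∂h/∂y = [15·(-2.6) − 85·(-0.2)] / 4575 = -0.004809
h(-70, 95) = 242.8 + (-0.02295)·(-180) + (-0.004809)·(10) = 242.8 +4.131 -0.048 = 246.883 ft.

246.9 ft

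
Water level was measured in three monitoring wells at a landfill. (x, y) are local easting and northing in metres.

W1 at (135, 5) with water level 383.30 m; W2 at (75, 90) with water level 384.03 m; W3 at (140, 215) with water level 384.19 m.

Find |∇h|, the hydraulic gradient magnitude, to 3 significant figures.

Differences from W1: to W2 (Δx, Δy, Δh) = (-60, 85, +0.73); to W3 = (5, 210, +0.89).
Solve a·Δx + b·Δy = Δh: det = (-60)·210 − 5·85 = -13025.
∂h/∂x = [(+0.73)·210 − (+0.89)·85] / -13025 = -0.005962
∂h/∂y = [(-60)·(+0.89) − 5·(+0.73)] / -13025 = +0.004380
|∇h| = √(-0.005962² + 0.004380²) = 0.007398

0.00740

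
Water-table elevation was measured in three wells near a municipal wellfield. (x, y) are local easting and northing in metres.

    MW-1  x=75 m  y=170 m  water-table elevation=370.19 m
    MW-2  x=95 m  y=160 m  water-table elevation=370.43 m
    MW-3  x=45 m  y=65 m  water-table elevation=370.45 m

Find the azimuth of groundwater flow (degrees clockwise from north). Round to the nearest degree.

Three-point gradient (reference MW-1): Δ to MW-2 = (20, -10, +0.24), Δ to MW-3 = (-30, -105, +0.26).
∂h/∂x = +0.009417, ∂h/∂y = -0.005167 (det = -2400).
Flow direction (−∇h) has components (-0.009417 E, +0.005167 N).
Azimuth = atan2(E, N) = atan2(-0.009417, +0.005167) = 298.8° ≈ 299°.

299°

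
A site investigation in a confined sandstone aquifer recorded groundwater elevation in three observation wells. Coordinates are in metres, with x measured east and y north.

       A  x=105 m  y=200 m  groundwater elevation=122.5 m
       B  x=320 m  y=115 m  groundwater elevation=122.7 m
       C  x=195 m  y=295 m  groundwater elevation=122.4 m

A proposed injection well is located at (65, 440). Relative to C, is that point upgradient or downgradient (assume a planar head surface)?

downgradient

With h = a·x + b·y + c and A as origin, the differences give:
  215·a + (-85)·b = +0.2
  90·a + 95·b = -0.1
Eliminate b (×95 and ×(-85), subtract): 28075·a = 10.50 → a = ∂h/∂x = +0.0003740
Back-substitute: b = ∂h/∂y = -0.001407.
Head at (65, 440) = 122.5 + (+0.0003740)·(-40) + (-0.001407)·(240) = 122.15 m.
That is lower than the 122.4 m at C, so the point is downgradient.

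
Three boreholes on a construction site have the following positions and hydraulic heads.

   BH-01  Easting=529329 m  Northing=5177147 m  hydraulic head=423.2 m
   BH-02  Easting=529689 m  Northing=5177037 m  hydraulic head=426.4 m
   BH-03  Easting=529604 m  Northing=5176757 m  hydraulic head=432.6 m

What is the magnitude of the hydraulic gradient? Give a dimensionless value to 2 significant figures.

Differences from BH-01: to BH-02 (Δx, Δy, Δh) = (360, -110, +3.2); to BH-03 = (275, -390, +9.4).
Solve a·Δx + b·Δy = Δh: det = 360·(-390) − 275·(-110) = -110150.
∂h/∂x = [(+3.2)·(-390) − (+9.4)·(-110)] / -110150 = +0.001943
∂h/∂y = [360·(+9.4) − 275·(+3.2)] / -110150 = -0.02273
|∇h| = √(0.001943² + -0.02273²) = 0.02281

0.023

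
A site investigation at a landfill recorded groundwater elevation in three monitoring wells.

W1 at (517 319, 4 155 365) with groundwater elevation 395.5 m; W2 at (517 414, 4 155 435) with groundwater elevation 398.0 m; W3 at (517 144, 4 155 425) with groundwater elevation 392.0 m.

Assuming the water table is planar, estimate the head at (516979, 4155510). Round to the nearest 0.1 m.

Differences from W1: to W2 (Δx, Δy, Δh) = (95, 70, +2.5); to W3 = (-175, 60, -3.5).
Determinant of the coordinate differences = 95·60 − (-175)·70 = 17950.
∂h/∂x = [(+2.5)·60 − (-3.5)·70] / 17950 = +0.02201
∂h/∂y = [95·(-3.5) − (-175)·(+2.5)] / 17950 = +0.005850
h(516979, 4155510) = 395.5 + (+0.02201)·(-340) + (+0.005850)·(145) = 395.5 -7.482 +0.848 = 388.866 m.

388.9 m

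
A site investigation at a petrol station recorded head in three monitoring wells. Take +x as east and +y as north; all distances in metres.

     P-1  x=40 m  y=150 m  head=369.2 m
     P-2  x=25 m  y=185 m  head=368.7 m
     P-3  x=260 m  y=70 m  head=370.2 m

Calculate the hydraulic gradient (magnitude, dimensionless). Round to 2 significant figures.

Taking P-1 as reference: P-2−P-1 = (-15, 35, -0.5); P-3−P-1 = (220, -80, +1.0).
Solve a·Δx + b·Δy = Δh: det = (-15)·(-80) − 220·35 = -6500.
∂h/∂x = [(-0.5)·(-80) − (+1.0)·35] / -6500 = -0.0007692
∂h/∂y = [(-15)·(+1.0) − 220·(-0.5)] / -6500 = -0.01462
|∇h| = √(-0.0007692² + -0.01462²) = 0.01464

0.015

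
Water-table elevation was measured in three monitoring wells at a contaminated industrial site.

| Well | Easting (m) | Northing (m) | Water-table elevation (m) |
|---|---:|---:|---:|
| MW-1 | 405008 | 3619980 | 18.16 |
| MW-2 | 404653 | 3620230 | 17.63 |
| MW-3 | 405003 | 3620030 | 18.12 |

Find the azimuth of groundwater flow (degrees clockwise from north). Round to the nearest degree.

Taking MW-1 as reference: MW-2−MW-1 = (-355, 250, -0.53); MW-3−MW-1 = (-5, 50, -0.04).
Determinant of the coordinate differences = (-355)·50 − (-5)·250 = -16500.
∂h/∂x = [(-0.53)·50 − (-0.04)·250] / -16500 = +0.001000
∂h/∂y = [(-355)·(-0.04) − (-5)·(-0.53)] / -16500 = -0.0007000
Flow direction (−∇h) has components (-0.001000 E, +0.0007000 N).
Azimuth = atan2(E, N) = atan2(-0.001000, +0.0007000) = 305.0° ≈ 305°.

305°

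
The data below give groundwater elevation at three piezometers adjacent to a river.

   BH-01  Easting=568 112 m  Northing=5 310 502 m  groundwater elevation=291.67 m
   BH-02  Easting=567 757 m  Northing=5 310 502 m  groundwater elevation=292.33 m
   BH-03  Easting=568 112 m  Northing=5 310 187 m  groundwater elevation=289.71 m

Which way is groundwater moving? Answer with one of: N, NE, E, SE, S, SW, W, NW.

S

∂h/∂x = (292.33 − 291.67) / (567757 − 568112) = -0.001859
∂h/∂y = (289.71 − 291.67) / (5310187 − 5310502) = +0.006222
Flow = −∇h = (+0.001859 east, -0.006222 north), which points south.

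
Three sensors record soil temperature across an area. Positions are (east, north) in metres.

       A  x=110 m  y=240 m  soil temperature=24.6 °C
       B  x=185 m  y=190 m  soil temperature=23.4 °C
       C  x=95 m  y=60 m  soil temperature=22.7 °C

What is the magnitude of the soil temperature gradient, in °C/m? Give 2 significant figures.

0.014 °C/m

Differences from A: to B (Δx, Δy, Δh) = (75, -50, -1.2); to C = (-15, -180, -1.9).
Solve a·Δx + b·Δy = ΔT: det = 75·(-180) − (-15)·(-50) = -14250.
∂T/∂x = [(-1.2)·(-180) − (-1.9)·(-50)] / -14250 = -0.008491
∂T/∂y = [75·(-1.9) − (-15)·(-1.2)] / -14250 = +0.01126
|∇f| = √(-0.008491² + 0.01126²) = 0.0141 °C/m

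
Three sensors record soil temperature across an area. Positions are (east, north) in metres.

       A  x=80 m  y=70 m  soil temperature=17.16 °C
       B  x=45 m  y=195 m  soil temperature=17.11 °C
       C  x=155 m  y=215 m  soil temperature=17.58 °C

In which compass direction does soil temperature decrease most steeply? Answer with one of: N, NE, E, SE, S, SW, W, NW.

W

Taking A as reference: B−A = (-35, 125, -0.05); C−A = (75, 145, +0.42).
Solve a·Δx + b·Δy = ΔT: det = (-35)·145 − 75·125 = -14450.
∂T/∂x = [(-0.05)·145 − (+0.42)·125] / -14450 = +0.004135
∂T/∂y = [(-35)·(+0.42) − 75·(-0.05)] / -14450 = +0.0007578
Steepest decrease is along −∇f = (-0.004135 E, -0.0007578 N) → west.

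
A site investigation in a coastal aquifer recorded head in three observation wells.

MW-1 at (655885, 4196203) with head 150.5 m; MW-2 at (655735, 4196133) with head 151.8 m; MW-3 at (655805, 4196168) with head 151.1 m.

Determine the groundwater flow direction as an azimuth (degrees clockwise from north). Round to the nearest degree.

With h = a·x + b·y + c and MW-1 as origin, the differences give:
  (-150)·a + (-70)·b = +1.3
  (-80)·a + (-35)·b = +0.6
Eliminate b (×(-35) and ×(-70), subtract): -350·a = -3.50 → a = ∂h/∂x = +0.01000
Back-substitute: b = ∂h/∂y = -0.04000.
Flow direction (−∇h) has components (-0.01000 E, +0.04000 N).
Azimuth = atan2(E, N) = atan2(-0.01000, +0.04000) = 346.0° ≈ 346°.

346°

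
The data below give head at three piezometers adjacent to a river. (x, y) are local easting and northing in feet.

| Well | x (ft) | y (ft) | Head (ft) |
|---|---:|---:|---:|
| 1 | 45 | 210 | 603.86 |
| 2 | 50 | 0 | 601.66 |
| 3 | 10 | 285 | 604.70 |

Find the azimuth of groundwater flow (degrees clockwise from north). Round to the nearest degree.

With h = a·x + b·y + c and 1 as origin, the differences give:
  5·a + (-210)·b = -2.20
  (-35)·a + 75·b = +0.84
Eliminate b (×75 and ×(-210), subtract): -6975·a = 11.400 → a = ∂h/∂x = -0.001634
Back-substitute: b = ∂h/∂y = +0.01044.
Flow direction (−∇h) has components (+0.001634 E, -0.01044 N).
Azimuth = atan2(E, N) = atan2(+0.001634, -0.01044) = 171.1° ≈ 171°.

171°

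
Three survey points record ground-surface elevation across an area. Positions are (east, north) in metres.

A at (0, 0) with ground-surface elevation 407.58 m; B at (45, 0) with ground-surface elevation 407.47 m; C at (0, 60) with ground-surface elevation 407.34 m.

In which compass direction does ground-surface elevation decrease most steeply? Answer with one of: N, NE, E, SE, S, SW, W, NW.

NE

∂z/∂x = (407.47 − 407.58) / (45 − 0) = -0.002444
∂z/∂y = (407.34 − 407.58) / (60 − 0) = -0.004000
Steepest decrease is along −∇f = (+0.002444 E, +0.004000 N) → northeast.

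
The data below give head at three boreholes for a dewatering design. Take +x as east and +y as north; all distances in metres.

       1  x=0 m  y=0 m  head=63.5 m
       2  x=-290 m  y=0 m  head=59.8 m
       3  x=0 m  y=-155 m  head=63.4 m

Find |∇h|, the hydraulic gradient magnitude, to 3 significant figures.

∂h/∂x = (59.8 − 63.5) / (-290 − 0) = +0.01276
∂h/∂y = (63.4 − 63.5) / (-155 − 0) = +0.0006452
|∇h| = √(0.01276² + 0.0006452²) = 0.01278

0.0128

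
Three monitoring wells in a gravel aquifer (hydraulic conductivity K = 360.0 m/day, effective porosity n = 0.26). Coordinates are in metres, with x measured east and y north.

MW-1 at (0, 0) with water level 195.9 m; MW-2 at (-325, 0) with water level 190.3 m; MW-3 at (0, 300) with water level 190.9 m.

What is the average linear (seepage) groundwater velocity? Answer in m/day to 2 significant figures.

∂h/∂x = (190.3 − 195.9) / (-325 − 0) = +0.01723
∂h/∂y = (190.9 − 195.9) / (300 − 0) = -0.01667
|∇h| = √(0.01723² + -0.01667²) = 0.02397
Seepage velocity v = K·i/n = 360.0 × 0.02397 / 0.26 = 33.19 m/day.

33 m/day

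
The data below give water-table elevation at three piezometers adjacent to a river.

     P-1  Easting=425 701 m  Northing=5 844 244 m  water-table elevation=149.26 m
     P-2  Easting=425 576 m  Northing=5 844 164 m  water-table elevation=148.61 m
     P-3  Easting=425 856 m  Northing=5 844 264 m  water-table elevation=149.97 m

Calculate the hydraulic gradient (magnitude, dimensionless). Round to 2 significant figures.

Differences from P-1: to P-2 (Δx, Δy, Δh) = (-125, -80, -0.65); to P-3 = (155, 20, +0.71).
Solve a·Δx + b·Δy = Δh: det = (-125)·20 − 155·(-80) = 9900.
∂h/∂x = [(-0.65)·20 − (+0.71)·(-80)] / 9900 = +0.004424
∂h/∂y = [(-125)·(+0.71) − 155·(-0.65)] / 9900 = +0.001212
|∇h| = √(0.004424² + 0.001212²) = 0.004587

0.0046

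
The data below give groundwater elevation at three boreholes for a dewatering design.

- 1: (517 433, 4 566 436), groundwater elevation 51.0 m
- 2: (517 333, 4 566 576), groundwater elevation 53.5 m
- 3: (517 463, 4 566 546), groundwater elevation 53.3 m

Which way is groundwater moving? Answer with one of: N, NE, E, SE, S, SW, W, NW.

S

Three-point gradient (reference 1): Δ to 2 = (-100, 140, +2.5), Δ to 3 = (30, 110, +2.3).
∂h/∂x = +0.003092, ∂h/∂y = +0.02007 (det = -15200).
Flow = −∇h = (-0.003092 east, -0.02007 north), which points south.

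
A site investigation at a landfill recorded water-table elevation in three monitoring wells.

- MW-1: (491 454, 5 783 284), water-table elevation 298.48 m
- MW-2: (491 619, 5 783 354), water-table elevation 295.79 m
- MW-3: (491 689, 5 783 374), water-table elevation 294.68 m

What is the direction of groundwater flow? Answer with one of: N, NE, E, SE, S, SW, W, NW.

Differences from MW-1: to MW-2 (Δx, Δy, Δh) = (165, 70, -2.69); to MW-3 = (235, 90, -3.80).
Determinant of the coordinate differences = 165·90 − 235·70 = -1600.
∂h/∂x = [(-2.69)·90 − (-3.80)·70] / -1600 = -0.01494
∂h/∂y = [165·(-3.80) − 235·(-2.69)] / -1600 = -0.003219
Flow = −∇h = (+0.01494 east, +0.003219 north), which points east.

E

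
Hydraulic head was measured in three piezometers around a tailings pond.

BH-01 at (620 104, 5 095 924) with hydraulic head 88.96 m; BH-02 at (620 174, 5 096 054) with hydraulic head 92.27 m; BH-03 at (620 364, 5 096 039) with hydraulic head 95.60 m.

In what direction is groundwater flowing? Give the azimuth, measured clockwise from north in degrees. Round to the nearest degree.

231°

With h = a·x + b·y + c and BH-01 as origin, the differences give:
  70·a + 130·b = +3.31
  260·a + 115·b = +6.64
Eliminate b (×115 and ×130, subtract): -25750·a = -482.550 → a = ∂h/∂x = +0.01874
Back-substitute: b = ∂h/∂y = +0.01537.
Flow direction (−∇h) has components (-0.01874 E, -0.01537 N).
Azimuth = atan2(E, N) = atan2(-0.01874, -0.01537) = 230.6° ≈ 231°.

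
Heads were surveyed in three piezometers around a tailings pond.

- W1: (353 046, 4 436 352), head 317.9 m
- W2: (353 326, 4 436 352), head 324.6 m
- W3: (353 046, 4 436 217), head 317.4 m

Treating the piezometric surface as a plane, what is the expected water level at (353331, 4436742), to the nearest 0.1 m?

326.2 m

∂h/∂x = (324.6 − 317.9) / (353326 − 353046) = +0.02393
∂h/∂y = (317.4 − 317.9) / (4436217 − 4436352) = +0.003704
h(353331, 4436742) = 317.9 + (+0.02393)·(285) + (+0.003704)·(390) = 317.9 +6.820 +1.444 = 326.164 m.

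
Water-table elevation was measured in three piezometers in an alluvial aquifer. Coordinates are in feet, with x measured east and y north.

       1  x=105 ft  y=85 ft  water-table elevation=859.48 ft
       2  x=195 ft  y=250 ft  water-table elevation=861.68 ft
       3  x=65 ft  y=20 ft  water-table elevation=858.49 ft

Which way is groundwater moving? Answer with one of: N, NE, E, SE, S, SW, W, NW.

W

Three-point gradient (reference 1): Δ to 2 = (90, 165, +2.20), Δ to 3 = (-40, -65, -0.99).
∂h/∂x = +0.02713, ∂h/∂y = -0.001467 (det = 750).
Flow = −∇h = (-0.02713 east, +0.001467 north), which points west.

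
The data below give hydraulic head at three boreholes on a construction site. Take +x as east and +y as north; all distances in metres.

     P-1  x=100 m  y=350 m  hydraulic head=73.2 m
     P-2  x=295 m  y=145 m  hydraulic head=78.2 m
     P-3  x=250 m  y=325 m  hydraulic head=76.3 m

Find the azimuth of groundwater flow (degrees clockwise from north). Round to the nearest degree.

286°

With h = a·x + b·y + c and P-1 as origin, the differences give:
  195·a + (-205)·b = +5.0
  150·a + (-25)·b = +3.1
Eliminate b (×(-25) and ×(-205), subtract): 25875·a = 510.50 → a = ∂h/∂x = +0.01973
Back-substitute: b = ∂h/∂y = -0.005623.
Flow direction (−∇h) has components (-0.01973 E, +0.005623 N).
Azimuth = atan2(E, N) = atan2(-0.01973, +0.005623) = 285.9° ≈ 286°.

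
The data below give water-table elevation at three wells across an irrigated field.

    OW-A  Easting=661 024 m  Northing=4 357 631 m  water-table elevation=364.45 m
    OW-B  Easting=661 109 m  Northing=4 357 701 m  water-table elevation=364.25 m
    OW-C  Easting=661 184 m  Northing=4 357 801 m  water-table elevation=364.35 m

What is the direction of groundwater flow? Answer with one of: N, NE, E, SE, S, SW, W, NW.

SE

Taking OW-A as reference: OW-B−OW-A = (85, 70, -0.20); OW-C−OW-A = (160, 170, -0.10).
Determinant of the coordinate differences = 85·170 − 160·70 = 3250.
∂h/∂x = [(-0.20)·170 − (-0.10)·70] / 3250 = -0.008308
∂h/∂y = [85·(-0.10) − 160·(-0.20)] / 3250 = +0.007231
Flow = −∇h = (+0.008308 east, -0.007231 north), which points southeast.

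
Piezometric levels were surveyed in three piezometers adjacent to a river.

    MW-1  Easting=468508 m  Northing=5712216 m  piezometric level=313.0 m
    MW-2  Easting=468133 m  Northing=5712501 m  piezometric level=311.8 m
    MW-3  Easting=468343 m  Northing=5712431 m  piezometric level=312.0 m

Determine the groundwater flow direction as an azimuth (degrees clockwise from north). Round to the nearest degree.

009°

Differences from MW-1: to MW-2 (Δx, Δy, Δh) = (-375, 285, -1.2); to MW-3 = (-165, 215, -1.0).
Solve a·Δx + b·Δy = Δh: det = (-375)·215 − (-165)·285 = -33600.
∂h/∂x = [(-1.2)·215 − (-1.0)·285] / -33600 = -0.0008036
∂h/∂y = [(-375)·(-1.0) − (-165)·(-1.2)] / -33600 = -0.005268
Flow direction (−∇h) has components (+0.0008036 E, +0.005268 N).
Azimuth = atan2(E, N) = atan2(+0.0008036, +0.005268) = 8.7° ≈ 009°.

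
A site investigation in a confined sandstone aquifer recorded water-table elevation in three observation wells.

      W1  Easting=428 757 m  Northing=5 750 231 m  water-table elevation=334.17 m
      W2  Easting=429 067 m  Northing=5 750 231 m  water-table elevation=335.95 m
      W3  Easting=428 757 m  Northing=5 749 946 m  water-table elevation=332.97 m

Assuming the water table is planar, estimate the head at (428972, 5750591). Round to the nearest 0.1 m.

∂h/∂x = (335.95 − 334.17) / (429067 − 428757) = +0.005742
∂h/∂y = (332.97 − 334.17) / (5749946 − 5750231) = +0.004211
h(428972, 5750591) = 334.17 + (+0.005742)·(215) + (+0.004211)·(360) = 334.17 +1.235 +1.516 = 336.920 m.

336.9 m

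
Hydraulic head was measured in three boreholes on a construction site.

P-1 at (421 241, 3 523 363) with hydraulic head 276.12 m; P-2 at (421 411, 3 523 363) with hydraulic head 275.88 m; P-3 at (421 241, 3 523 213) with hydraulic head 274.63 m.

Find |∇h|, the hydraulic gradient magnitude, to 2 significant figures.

0.010

∂h/∂x = (275.88 − 276.12) / (421411 − 421241) = -0.001412
∂h/∂y = (274.63 − 276.12) / (3523213 − 3523363) = +0.009933
|∇h| = √(-0.001412² + 0.009933²) = 0.01003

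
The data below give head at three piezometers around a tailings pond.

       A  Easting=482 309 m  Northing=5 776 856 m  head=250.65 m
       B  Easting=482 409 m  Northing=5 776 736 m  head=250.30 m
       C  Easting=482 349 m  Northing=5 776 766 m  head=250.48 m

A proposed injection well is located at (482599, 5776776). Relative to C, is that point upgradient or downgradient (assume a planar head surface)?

Differences from A: to B (Δx, Δy, Δh) = (100, -120, -0.35); to C = (40, -90, -0.17).
Solve a·Δx + b·Δy = Δh: det = 100·(-90) − 40·(-120) = -4200.
∂h/∂x = [(-0.35)·(-90) − (-0.17)·(-120)] / -4200 = -0.002643
∂h/∂y = [100·(-0.17) − 40·(-0.35)] / -4200 = +0.0007143
Head at (482599, 5776776) = 250.65 + (-0.002643)·(290) + (+0.0007143)·(-80) = 249.83 m.
That is lower than the 250.48 m at C, so the point is downgradient.

downgradient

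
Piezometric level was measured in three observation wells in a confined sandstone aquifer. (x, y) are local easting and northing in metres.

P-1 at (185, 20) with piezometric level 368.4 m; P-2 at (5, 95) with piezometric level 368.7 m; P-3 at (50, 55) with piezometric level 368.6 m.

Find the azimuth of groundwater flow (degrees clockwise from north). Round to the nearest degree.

Differences from P-1: to P-2 (Δx, Δy, Δh) = (-180, 75, +0.3); to P-3 = (-135, 35, +0.2).
Determinant of the coordinate differences = (-180)·35 − (-135)·75 = 3825.
∂h/∂x = [(+0.3)·35 − (+0.2)·75] / 3825 = -0.001176
∂h/∂y = [(-180)·(+0.2) − (-135)·(+0.3)] / 3825 = +0.001176
Flow direction (−∇h) has components (+0.001176 E, -0.001176 N).
Azimuth = atan2(E, N) = atan2(+0.001176, -0.001176) = 135.0° ≈ 135°.

135°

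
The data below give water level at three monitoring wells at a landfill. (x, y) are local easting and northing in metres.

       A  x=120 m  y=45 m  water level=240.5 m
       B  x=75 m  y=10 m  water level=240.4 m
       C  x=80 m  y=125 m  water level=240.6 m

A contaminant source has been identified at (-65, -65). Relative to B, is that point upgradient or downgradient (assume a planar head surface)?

With h = a·x + b·y + c and A as origin, the differences give:
  (-45)·a + (-35)·b = -0.1
  (-40)·a + 80·b = +0.1
Eliminate b (×80 and ×(-35), subtract): -5000·a = -4.50 → a = ∂h/∂x = +0.0009000
Back-substitute: b = ∂h/∂y = +0.001700.
Head at (-65, -65) = 240.5 + (+0.0009000)·(-185) + (+0.001700)·(-110) = 240.15 m.
That is lower than the 240.4 m at B, so the point is downgradient.

downgradient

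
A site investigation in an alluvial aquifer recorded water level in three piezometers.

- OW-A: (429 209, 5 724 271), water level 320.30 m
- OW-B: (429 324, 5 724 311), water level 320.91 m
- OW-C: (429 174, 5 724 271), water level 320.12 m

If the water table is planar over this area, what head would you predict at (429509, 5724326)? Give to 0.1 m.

321.9 m

Taking OW-A as reference: OW-B−OW-A = (115, 40, +0.61); OW-C−OW-A = (-35, 0, -0.18).
Solve a·Δx + b·Δy = Δh: det = 115·0 − (-35)·40 = 1400.
∂h/∂x = [(+0.61)·0 − (-0.18)·40] / 1400 = +0.005143
∂h/∂y = [115·(-0.18) − (-35)·(+0.61)] / 1400 = +0.0004643
h(429509, 5724326) = 320.30 + (+0.005143)·(300) + (+0.0004643)·(55) = 320.30 +1.543 +0.026 = 321.868 m.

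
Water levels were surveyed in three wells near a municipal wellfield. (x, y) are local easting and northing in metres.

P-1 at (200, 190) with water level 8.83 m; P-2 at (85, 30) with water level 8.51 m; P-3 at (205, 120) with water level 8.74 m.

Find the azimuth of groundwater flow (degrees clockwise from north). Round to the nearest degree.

Taking P-1 as reference: P-2−P-1 = (-115, -160, -0.32); P-3−P-1 = (5, -70, -0.09).
Determinant of the coordinate differences = (-115)·(-70) − 5·(-160) = 8850.
∂h/∂x = [(-0.32)·(-70) − (-0.09)·(-160)] / 8850 = +0.0009040
∂h/∂y = [(-115)·(-0.09) − 5·(-0.32)] / 8850 = +0.001350
Flow direction (−∇h) has components (-0.0009040 E, -0.001350 N).
Azimuth = atan2(E, N) = atan2(-0.0009040, -0.001350) = 213.8° ≈ 214°.

214°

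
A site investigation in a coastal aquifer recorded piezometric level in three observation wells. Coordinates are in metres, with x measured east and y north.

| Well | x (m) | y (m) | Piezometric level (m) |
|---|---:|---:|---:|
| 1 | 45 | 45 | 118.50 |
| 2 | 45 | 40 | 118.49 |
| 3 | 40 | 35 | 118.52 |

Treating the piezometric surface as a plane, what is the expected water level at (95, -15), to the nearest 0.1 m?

Taking 1 as reference: 2−1 = (0, -5, -0.01); 3−1 = (-5, -10, +0.02).
Determinant of the coordinate differences = 0·(-10) − (-5)·(-5) = -25.
∂h/∂x = [(-0.01)·(-10) − (+0.02)·(-5)] / -25 = -0.008000
∂h/∂y = [0·(+0.02) − (-5)·(-0.01)] / -25 = +0.002000
h(95, -15) = 118.50 + (-0.008000)·(50) + (+0.002000)·(-60) = 118.50 -0.400 -0.120 = 117.980 m.

118.0 m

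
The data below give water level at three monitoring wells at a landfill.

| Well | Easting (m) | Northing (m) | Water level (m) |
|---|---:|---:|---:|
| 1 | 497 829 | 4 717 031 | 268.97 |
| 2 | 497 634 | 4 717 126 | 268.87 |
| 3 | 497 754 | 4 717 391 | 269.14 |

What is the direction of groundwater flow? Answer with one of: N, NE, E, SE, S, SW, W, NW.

SW

Differences from 1: to 2 (Δx, Δy, Δh) = (-195, 95, -0.10); to 3 = (-75, 360, +0.17).
Solve a·Δx + b·Δy = Δh: det = (-195)·360 − (-75)·95 = -63075.
∂h/∂x = [(-0.10)·360 − (+0.17)·95] / -63075 = +0.0008268
∂h/∂y = [(-195)·(+0.17) − (-75)·(-0.10)] / -63075 = +0.0006445
Flow = −∇h = (-0.0008268 east, -0.0006445 north), which points southwest.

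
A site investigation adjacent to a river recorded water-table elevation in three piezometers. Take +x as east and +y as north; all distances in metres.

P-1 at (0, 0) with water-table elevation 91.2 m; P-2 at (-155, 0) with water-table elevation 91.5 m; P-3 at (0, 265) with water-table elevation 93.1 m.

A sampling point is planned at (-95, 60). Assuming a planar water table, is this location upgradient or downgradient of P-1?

upgradient

∂h/∂x = (91.5 − 91.2) / (-155 − 0) = -0.001935
∂h/∂y = (93.1 − 91.2) / (265 − 0) = +0.007170
Head at (-95, 60) = 91.2 + (-0.001935)·(-95) + (+0.007170)·(60) = 91.81 m.
That is higher than the 91.2 m at P-1, so the point is upgradient.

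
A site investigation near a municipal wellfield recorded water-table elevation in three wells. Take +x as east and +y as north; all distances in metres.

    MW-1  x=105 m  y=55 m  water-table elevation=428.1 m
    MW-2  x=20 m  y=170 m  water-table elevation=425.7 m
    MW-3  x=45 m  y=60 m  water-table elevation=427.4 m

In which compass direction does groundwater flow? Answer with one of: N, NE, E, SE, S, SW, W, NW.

NW

Taking MW-1 as reference: MW-2−MW-1 = (-85, 115, -2.4); MW-3−MW-1 = (-60, 5, -0.7).
Solve a·Δx + b·Δy = Δh: det = (-85)·5 − (-60)·115 = 6475.
∂h/∂x = [(-2.4)·5 − (-0.7)·115] / 6475 = +0.01058
∂h/∂y = [(-85)·(-0.7) − (-60)·(-2.4)] / 6475 = -0.01305
Flow = −∇h = (-0.01058 east, +0.01305 north), which points northwest.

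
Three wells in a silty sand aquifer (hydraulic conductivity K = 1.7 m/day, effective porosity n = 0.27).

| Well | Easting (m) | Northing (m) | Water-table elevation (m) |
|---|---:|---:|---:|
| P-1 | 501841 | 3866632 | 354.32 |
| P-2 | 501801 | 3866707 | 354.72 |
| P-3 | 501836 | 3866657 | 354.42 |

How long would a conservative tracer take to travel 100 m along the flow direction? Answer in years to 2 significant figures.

8.5 years

With h = a·x + b·y + c and P-1 as origin, the differences give:
  (-40)·a + 75·b = +0.40
  (-5)·a + 25·b = +0.10
Eliminate b (×25 and ×75, subtract): -625·a = 2.500 → a = ∂h/∂x = -0.004000
Back-substitute: b = ∂h/∂y = +0.003200.
|∇h| = √(-0.004000² + 0.003200²) = 0.005122
Seepage velocity v = K·i/n = 1.7 × 0.005122 / 0.27 = 0.03225 m/day.
t = 100 / 0.03225 = 3101 days = 8.49 years.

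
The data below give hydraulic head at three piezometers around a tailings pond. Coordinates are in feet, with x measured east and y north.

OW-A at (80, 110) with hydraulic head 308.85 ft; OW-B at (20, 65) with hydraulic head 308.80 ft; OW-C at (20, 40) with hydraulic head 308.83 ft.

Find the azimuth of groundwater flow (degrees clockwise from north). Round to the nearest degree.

305°

With h = a·x + b·y + c and OW-A as origin, the differences give:
  (-60)·a + (-45)·b = -0.05
  (-60)·a + (-70)·b = -0.02
Eliminate b (×(-70) and ×(-45), subtract): 1500·a = 2.600 → a = ∂h/∂x = +0.001733
Back-substitute: b = ∂h/∂y = -0.001200.
Flow direction (−∇h) has components (-0.001733 E, +0.001200 N).
Azimuth = atan2(E, N) = atan2(-0.001733, +0.001200) = 304.7° ≈ 305°.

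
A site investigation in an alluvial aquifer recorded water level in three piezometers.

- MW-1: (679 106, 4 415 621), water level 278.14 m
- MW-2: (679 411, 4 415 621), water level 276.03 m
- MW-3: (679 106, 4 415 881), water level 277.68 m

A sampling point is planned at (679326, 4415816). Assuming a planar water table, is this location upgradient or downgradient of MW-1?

downgradient

∂h/∂x = (276.03 − 278.14) / (679411 − 679106) = -0.006918
∂h/∂y = (277.68 − 278.14) / (4415881 − 4415621) = -0.001769
Head at (679326, 4415816) = 278.14 + (-0.006918)·(220) + (-0.001769)·(195) = 276.27 m.
That is lower than the 278.14 m at MW-1, so the point is downgradient.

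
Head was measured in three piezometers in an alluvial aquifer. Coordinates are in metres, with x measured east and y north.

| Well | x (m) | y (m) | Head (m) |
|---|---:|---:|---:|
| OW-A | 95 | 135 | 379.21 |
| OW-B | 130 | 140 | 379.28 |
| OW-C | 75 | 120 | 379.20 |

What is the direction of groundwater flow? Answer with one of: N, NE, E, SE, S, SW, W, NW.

NW

Differences from OW-A: to OW-B (Δx, Δy, Δh) = (35, 5, +0.07); to OW-C = (-20, -15, -0.01).
Solve a·Δx + b·Δy = Δh: det = 35·(-15) − (-20)·5 = -425.
∂h/∂x = [(+0.07)·(-15) − (-0.01)·5] / -425 = +0.002353
∂h/∂y = [35·(-0.01) − (-20)·(+0.07)] / -425 = -0.002471
Flow = −∇h = (-0.002353 east, +0.002471 north), which points northwest.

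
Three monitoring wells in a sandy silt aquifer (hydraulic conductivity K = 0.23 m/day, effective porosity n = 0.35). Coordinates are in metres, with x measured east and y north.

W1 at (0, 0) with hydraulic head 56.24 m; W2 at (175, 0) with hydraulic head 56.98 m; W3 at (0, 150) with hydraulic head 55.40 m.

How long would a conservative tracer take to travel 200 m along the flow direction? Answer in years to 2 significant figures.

120 years

∂h/∂x = (56.98 − 56.24) / (175 − 0) = +0.004229
∂h/∂y = (55.40 − 56.24) / (150 − 0) = -0.005600
|∇h| = √(0.004229² + -0.005600²) = 0.007017
Seepage velocity v = K·i/n = 0.23 × 0.007017 / 0.35 = 0.004611 m/day.
t = 200 / 0.004611 = 4.337e+04 days = 119 years.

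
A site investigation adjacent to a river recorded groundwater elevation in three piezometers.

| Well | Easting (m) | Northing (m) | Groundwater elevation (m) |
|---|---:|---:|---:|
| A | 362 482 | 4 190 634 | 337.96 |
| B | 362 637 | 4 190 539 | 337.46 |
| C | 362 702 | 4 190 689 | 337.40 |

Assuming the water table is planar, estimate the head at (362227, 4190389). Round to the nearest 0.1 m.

Differences from A: to B (Δx, Δy, Δh) = (155, -95, -0.50); to C = (220, 55, -0.56).
Determinant of the coordinate differences = 155·55 − 220·(-95) = 29425.
∂h/∂x = [(-0.50)·55 − (-0.56)·(-95)] / 29425 = -0.002743
∂h/∂y = [155·(-0.56) − 220·(-0.50)] / 29425 = +0.0007884
h(362227, 4190389) = 337.96 + (-0.002743)·(-255) + (+0.0007884)·(-245) = 337.96 +0.699 -0.193 = 338.466 m.

338.5 m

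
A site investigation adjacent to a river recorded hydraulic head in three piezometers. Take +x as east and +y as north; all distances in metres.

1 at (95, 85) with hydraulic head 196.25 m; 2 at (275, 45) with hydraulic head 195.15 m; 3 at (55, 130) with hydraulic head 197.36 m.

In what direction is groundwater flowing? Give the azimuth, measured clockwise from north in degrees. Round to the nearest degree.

178°

Taking 1 as reference: 2−1 = (180, -40, -1.10); 3−1 = (-40, 45, +1.11).
Solve a·Δx + b·Δy = Δh: det = 180·45 − (-40)·(-40) = 6500.
∂h/∂x = [(-1.10)·45 − (+1.11)·(-40)] / 6500 = -0.0007846
∂h/∂y = [180·(+1.11) − (-40)·(-1.10)] / 6500 = +0.02397
Flow direction (−∇h) has components (+0.0007846 E, -0.02397 N).
Azimuth = atan2(E, N) = atan2(+0.0007846, -0.02397) = 178.1° ≈ 178°.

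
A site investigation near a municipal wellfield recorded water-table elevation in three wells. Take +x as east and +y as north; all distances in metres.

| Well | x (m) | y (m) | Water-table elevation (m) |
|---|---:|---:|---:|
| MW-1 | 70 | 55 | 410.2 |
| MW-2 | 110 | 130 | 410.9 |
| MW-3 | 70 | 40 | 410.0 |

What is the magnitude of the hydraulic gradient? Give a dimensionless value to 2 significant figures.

Taking MW-1 as reference: MW-2−MW-1 = (40, 75, +0.7); MW-3−MW-1 = (0, -15, -0.2).
Solve a·Δx + b·Δy = Δh: det = 40·(-15) − 0·75 = -600.
∂h/∂x = [(+0.7)·(-15) − (-0.2)·75] / -600 = -0.007500
∂h/∂y = [40·(-0.2) − 0·(+0.7)] / -600 = +0.01333
|∇h| = √(-0.007500² + 0.01333²) = 0.0153

0.015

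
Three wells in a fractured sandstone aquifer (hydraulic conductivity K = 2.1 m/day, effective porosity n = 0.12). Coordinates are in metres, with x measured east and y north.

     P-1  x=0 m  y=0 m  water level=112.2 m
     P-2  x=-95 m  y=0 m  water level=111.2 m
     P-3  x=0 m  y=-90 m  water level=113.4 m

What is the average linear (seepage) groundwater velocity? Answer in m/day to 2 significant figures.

0.30 m/day

∂h/∂x = (111.2 − 112.2) / (-95 − 0) = +0.01053
∂h/∂y = (113.4 − 112.2) / (-90 − 0) = -0.01333
|∇h| = √(0.01053² + -0.01333²) = 0.01699
Seepage velocity v = K·i/n = 2.1 × 0.01699 / 0.12 = 0.2973 m/day.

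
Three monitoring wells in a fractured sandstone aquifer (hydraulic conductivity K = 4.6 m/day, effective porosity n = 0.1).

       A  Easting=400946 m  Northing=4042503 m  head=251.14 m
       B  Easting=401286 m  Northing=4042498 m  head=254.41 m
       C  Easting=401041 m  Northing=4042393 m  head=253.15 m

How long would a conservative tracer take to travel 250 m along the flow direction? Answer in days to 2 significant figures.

390 days

Three-point gradient (reference A): Δ to B = (340, -5, +3.27), Δ to C = (95, -110, +2.01).
∂h/∂x = +0.009469, ∂h/∂y = -0.01009 (det = -36925).
|∇h| = √(0.009469² + -0.01009²) = 0.01384
Seepage velocity v = K·i/n = 4.6 × 0.01384 / 0.1 = 0.6366 m/day.
t = 250 / 0.6366 = 392.7 days.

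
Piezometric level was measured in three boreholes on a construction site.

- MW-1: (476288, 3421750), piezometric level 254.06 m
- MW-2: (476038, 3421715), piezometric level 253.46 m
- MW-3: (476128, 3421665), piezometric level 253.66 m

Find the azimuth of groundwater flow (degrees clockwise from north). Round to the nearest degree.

With h = a·x + b·y + c and MW-1 as origin, the differences give:
  (-250)·a + (-35)·b = -0.60
  (-160)·a + (-85)·b = -0.40
Eliminate b (×(-85) and ×(-35), subtract): 15650·a = 37.000 → a = ∂h/∂x = +0.002364
Back-substitute: b = ∂h/∂y = +0.0002556.
Flow direction (−∇h) has components (-0.002364 E, -0.0002556 N).
Azimuth = atan2(E, N) = atan2(-0.002364, -0.0002556) = 263.8° ≈ 264°.

264°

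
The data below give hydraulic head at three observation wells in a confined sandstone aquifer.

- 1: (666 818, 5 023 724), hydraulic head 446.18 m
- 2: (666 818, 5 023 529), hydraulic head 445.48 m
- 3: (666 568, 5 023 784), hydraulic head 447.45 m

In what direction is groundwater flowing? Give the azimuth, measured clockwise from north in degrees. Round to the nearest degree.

Taking 1 as reference: 2−1 = (0, -195, -0.70); 3−1 = (-250, 60, +1.27).
Solve a·Δx + b·Δy = Δh: det = 0·60 − (-250)·(-195) = -48750.
∂h/∂x = [(-0.70)·60 − (+1.27)·(-195)] / -48750 = -0.004218
∂h/∂y = [0·(+1.27) − (-250)·(-0.70)] / -48750 = +0.003590
Flow direction (−∇h) has components (+0.004218 E, -0.003590 N).
Azimuth = atan2(E, N) = atan2(+0.004218, -0.003590) = 130.4° ≈ 130°.

130°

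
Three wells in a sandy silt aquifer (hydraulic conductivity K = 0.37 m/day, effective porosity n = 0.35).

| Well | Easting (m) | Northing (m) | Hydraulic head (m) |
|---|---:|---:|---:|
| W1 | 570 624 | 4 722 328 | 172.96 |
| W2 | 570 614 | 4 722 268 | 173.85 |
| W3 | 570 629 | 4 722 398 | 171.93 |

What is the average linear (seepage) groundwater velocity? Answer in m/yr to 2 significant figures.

5.7 m/yr

With h = a·x + b·y + c and W1 as origin, the differences give:
  (-10)·a + (-60)·b = +0.89
  5·a + 70·b = -1.03
Eliminate b (×70 and ×(-60), subtract): -400·a = 0.500 → a = ∂h/∂x = -0.001250
Back-substitute: b = ∂h/∂y = -0.01463.
|∇h| = √(-0.001250² + -0.01463²) = 0.01468
Seepage velocity v = K·i/n = 0.37 × 0.01468 / 0.35 = 0.01552 m/day = 5.669 m/yr.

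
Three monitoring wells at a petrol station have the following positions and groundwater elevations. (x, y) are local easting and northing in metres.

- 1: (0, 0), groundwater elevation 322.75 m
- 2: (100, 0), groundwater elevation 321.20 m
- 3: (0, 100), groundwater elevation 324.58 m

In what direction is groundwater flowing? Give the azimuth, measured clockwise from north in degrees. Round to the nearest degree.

∂h/∂x = (321.20 − 322.75) / (100 − 0) = -0.01550
∂h/∂y = (324.58 − 322.75) / (100 − 0) = +0.01830
Flow direction (−∇h) has components (+0.01550 E, -0.01830 N).
Azimuth = atan2(E, N) = atan2(+0.01550, -0.01830) = 139.7° ≈ 140°.

140°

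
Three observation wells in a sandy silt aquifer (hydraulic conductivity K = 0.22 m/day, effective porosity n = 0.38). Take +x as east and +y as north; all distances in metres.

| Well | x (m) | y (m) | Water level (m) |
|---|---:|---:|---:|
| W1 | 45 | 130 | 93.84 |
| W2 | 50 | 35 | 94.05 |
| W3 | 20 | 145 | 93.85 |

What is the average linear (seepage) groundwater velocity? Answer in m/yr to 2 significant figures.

0.62 m/yr

Taking W1 as reference: W2−W1 = (5, -95, +0.21); W3−W1 = (-25, 15, +0.01).
Determinant of the coordinate differences = 5·15 − (-25)·(-95) = -2300.
∂h/∂x = [(+0.21)·15 − (+0.01)·(-95)] / -2300 = -0.001783
∂h/∂y = [5·(+0.01) − (-25)·(+0.21)] / -2300 = -0.002304
|∇h| = √(-0.001783² + -0.002304²) = 0.002913
Seepage velocity v = K·i/n = 0.22 × 0.002913 / 0.38 = 0.001686 m/day = 0.6158 m/yr.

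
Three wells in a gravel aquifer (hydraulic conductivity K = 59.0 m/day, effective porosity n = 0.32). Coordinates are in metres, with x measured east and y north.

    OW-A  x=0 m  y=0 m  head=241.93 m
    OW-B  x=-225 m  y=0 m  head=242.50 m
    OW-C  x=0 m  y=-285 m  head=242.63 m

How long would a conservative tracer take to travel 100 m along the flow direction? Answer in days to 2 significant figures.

150 days

∂h/∂x = (242.50 − 241.93) / (-225 − 0) = -0.002533
∂h/∂y = (242.63 − 241.93) / (-285 − 0) = -0.002456
|∇h| = √(-0.002533² + -0.002456²) = 0.003528
Seepage velocity v = K·i/n = 59.0 × 0.003528 / 0.32 = 0.6505 m/day.
t = 100 / 0.6505 = 153.7 days.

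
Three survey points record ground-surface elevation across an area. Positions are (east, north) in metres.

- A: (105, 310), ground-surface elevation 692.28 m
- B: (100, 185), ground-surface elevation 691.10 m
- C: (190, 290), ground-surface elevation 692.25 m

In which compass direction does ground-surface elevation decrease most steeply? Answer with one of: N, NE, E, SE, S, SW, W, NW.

With z = a·x + b·y + c and A as origin, the differences give:
  (-5)·a + (-125)·b = -1.18
  85·a + (-20)·b = -0.03
Eliminate b (×(-20) and ×(-125), subtract): 10725·a = 19.850 → a = ∂z/∂x = +0.001851
Back-substitute: b = ∂z/∂y = +0.009366.
Steepest decrease is along −∇f = (-0.001851 E, -0.009366 N) → south.

S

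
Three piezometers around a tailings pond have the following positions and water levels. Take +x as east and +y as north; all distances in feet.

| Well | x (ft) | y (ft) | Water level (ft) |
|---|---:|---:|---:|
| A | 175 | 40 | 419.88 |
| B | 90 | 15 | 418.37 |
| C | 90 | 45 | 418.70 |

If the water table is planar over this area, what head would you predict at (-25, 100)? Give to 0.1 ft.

Differences from A: to B (Δx, Δy, Δh) = (-85, -25, -1.51); to C = (-85, 5, -1.18).
Determinant of the coordinate differences = (-85)·5 − (-85)·(-25) = -2550.
∂h/∂x = [(-1.51)·5 − (-1.18)·(-25)] / -2550 = +0.01453
∂h/∂y = [(-85)·(-1.18) − (-85)·(-1.51)] / -2550 = +0.01100
h(-25, 100) = 419.88 + (+0.01453)·(-200) + (+0.01100)·(60) = 419.88 -2.906 +0.660 = 417.634 ft.

417.6 ft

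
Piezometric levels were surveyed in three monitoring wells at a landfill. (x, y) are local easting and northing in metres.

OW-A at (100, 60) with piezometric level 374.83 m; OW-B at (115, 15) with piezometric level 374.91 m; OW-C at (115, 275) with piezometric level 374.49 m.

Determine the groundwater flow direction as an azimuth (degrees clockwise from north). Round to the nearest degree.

343°

Three-point gradient (reference OW-A): Δ to OW-B = (15, -45, +0.08), Δ to OW-C = (15, 215, -0.34).
∂h/∂x = +0.0004872, ∂h/∂y = -0.001615 (det = 3900).
Flow direction (−∇h) has components (-0.0004872 E, +0.001615 N).
Azimuth = atan2(E, N) = atan2(-0.0004872, +0.001615) = 343.2° ≈ 343°.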